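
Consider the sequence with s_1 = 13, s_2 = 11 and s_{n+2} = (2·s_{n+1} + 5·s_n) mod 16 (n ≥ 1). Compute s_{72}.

Listing terms: s_1 = 13,  s_2 = 11,  s_3 = 7,  s_4 = 5,  s_5 = 13,  s_6 = 3,  s_7 = 7,  s_8 = 13,  s_9 = 13,  s_{10} = 11.
Since (s_9, s_{10}) = (s_1, s_2) = (13, 11) (two consecutive terms determine the rest), the sequence is periodic with period 8.
(72 - 1) mod 8 = 7, so s_{72} = s_8 = 13.

13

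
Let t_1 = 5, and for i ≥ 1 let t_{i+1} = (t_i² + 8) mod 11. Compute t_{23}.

0

Listing terms: t_1 = 5, t_2 = 0, t_3 = 8, t_4 = 6, t_5 = 0.
Since t_5 = t_2 = 0, the sequence is eventually periodic: after a pre-period of length 1 it cycles with period 3.
For i ≥ 2, t_i depends only on (i - 2) mod 3. (23 - 2) mod 3 = 0, so t_{23} = t_2 = 0.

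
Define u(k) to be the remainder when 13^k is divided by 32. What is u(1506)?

u(1) = 13; u(2) = 9; u(3) = 21; u(4) = 17; u(5) = 29; u(6) = 25; u(7) = 5; u(8) = 1; u(9) = 13.
Since u(9) = u(1) = 13, the sequence is periodic with period 8.
(1506 - 1) mod 8 = 1, so u(1506) = u(2) = 9.

9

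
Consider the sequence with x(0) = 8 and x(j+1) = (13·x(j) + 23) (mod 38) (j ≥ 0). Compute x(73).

13

x(0) = 8,  x(1) = 13,  x(2) = 2,  x(3) = 11,  x(4) = 14,  x(5) = 15,  x(6) = 28,  x(7) = 7,  x(8) = 0,  x(9) = 23,  x(10) = 18,  x(11) = 29,  x(12) = 20,  x(13) = 17,  x(14) = 16,  x(15) = 3,  x(16) = 24,  x(17) = 31,  x(18) = 8.
Since x(18) = x(0) = 8, the sequence is periodic with period 18.
(73 - 0) mod 18 = 1, so x(73) = x(1) = 13.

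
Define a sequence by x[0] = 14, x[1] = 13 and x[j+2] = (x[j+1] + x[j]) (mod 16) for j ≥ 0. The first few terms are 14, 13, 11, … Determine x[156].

Computing terms: x[0] = 14; x[1] = 13; x[2] = 11; x[3] = 8; x[4] = 3; x[5] = 11; x[6] = 14; x[7] = 9; x[8] = 7; x[9] = 0; x[10] = 7; x[11] = 7; x[12] = 14; x[13] = 5; x[14] = 3; x[15] = 8; x[16] = 11; x[17] = 3; x[18] = 14; x[19] = 1; x[20] = 15; x[21] = 0; x[22] = 15; x[23] = 15; x[24] = 14; x[25] = 13.
Since (x[24], x[25]) = (x[0], x[1]) = (14, 13) (two consecutive terms determine the rest), the sequence is periodic with period 24.
So x[156] = x[0 + ((156-0) mod 24)] = x[12] = 14.

14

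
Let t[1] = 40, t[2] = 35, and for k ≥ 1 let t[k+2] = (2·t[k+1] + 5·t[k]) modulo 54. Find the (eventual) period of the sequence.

Listing terms: t[1] = 40,  t[2] = 35,  t[3] = 0,  t[4] = 13,  t[5] = 26,  t[6] = 9,  t[7] = 40,  t[8] = 17,  t[9] = 18,  t[10] = 13,  t[11] = 8,  t[12] = 27,  t[13] = 40,  t[14] = 53,  t[15] = 36,  t[16] = 13,  t[17] = 44,  t[18] = 45,  t[19] = 40,  t[20] = 35.
The sequence repeats with period 18.

18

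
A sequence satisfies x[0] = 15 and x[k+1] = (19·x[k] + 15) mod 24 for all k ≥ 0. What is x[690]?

3

We have x[0] = 15, x[1] = 12, x[2] = 3, x[3] = 0, x[4] = 15.
Since x[4] = x[0] = 15, the sequence is periodic with period 4.
(690 - 0) mod 4 = 2, so x[690] = x[2] = 3.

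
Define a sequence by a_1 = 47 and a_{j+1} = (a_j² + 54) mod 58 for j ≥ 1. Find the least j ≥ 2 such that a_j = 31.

6

Computing terms: a_1 = 47, a_2 = 1, a_3 = 55, a_4 = 5, a_5 = 21, a_6 = 31, a_7 = 29, a_8 = 25, a_9 = 41, a_{10} = 53, a_{11} = 21.
Since a_{11} = a_5 = 21, the sequence is eventually periodic: after a pre-period of length 4 it cycles with period 6.
The value 31 first appears (with j ≥ 2) at a_6.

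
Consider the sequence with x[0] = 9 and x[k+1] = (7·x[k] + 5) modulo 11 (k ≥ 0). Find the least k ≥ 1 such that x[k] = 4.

Computing terms: x[0] = 9, x[1] = 2, x[2] = 8, x[3] = 6, x[4] = 3, x[5] = 4, x[6] = 0, x[7] = 5, x[8] = 7, x[9] = 10, x[10] = 9.
The sequence repeats with period 10.
The value 4 first appears (with k ≥ 1) at x[5].

5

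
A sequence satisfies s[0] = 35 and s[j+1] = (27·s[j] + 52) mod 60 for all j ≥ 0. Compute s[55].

49

We have s[0] = 35,  s[1] = 37,  s[2] = 31,  s[3] = 49,  s[4] = 55,  s[5] = 37.
Since s[5] = s[1] = 37, the sequence is eventually periodic: after a pre-period of length 1 it cycles with period 4.
For j ≥ 1, s[j] depends only on (j - 1) mod 4. (55 - 1) mod 4 = 2, so s[55] = s[3] = 49.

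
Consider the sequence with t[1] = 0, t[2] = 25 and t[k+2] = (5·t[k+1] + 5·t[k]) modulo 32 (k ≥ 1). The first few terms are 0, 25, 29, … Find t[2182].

t[1] = 0,  t[2] = 25,  t[3] = 29,  t[4] = 14,  t[5] = 23,  t[6] = 25,  t[7] = 16,  t[8] = 13,  t[9] = 17,  t[10] = 22,  t[11] = 3,  t[12] = 29,  t[13] = 0,  t[14] = 17,  t[15] = 21,  t[16] = 30,  t[17] = 31,  t[18] = 17,  t[19] = 16,  t[20] = 5,  t[21] = 9,  t[22] = 6,  t[23] = 11,  t[24] = 21,  t[25] = 0,  t[26] = 9,  t[27] = 13,  t[28] = 14,  t[29] = 7,  t[30] = 9,  t[31] = 16,  t[32] = 29,  t[33] = 1,  t[34] = 22,  t[35] = 19,  t[36] = 13,  t[37] = 0,  t[38] = 1,  t[39] = 5,  t[40] = 30,  t[41] = 15,  t[42] = 1,  t[43] = 16,  t[44] = 21,  t[45] = 25,  t[46] = 6,  t[47] = 27,  t[48] = 5,  t[49] = 0,  t[50] = 25.
The sequence repeats with period 48.
(2182 - 1) mod 48 = 21, so t[2182] = t[22] = 6.

6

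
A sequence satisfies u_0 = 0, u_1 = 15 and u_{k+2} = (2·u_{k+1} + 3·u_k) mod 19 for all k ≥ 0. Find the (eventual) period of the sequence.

u_0 = 0, u_1 = 15, u_2 = 11, u_3 = 10, u_4 = 15, u_5 = 3, u_6 = 13, u_7 = 16, u_8 = 14, u_9 = 0, u_{10} = 4, u_{11} = 8, u_{12} = 9, u_{13} = 4, u_{14} = 16, u_{15} = 6, u_{16} = 3, u_{17} = 5, u_{18} = 0, u_{19} = 15.
The sequence repeats with period 18.

18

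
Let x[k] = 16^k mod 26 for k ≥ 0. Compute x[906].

Listing terms: x[0] = 1, x[1] = 16, x[2] = 22, x[3] = 14, x[4] = 16.
Since x[4] = x[1] = 16, the sequence is eventually periodic: after a pre-period of length 1 it cycles with period 3.
For k ≥ 1, x[k] depends only on (k - 1) mod 3. (906 - 1) mod 3 = 2, so x[906] = x[3] = 14.

14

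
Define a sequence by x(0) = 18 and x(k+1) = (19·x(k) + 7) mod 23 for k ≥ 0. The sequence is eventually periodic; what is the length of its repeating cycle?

22

We have x(0) = 18,  x(1) = 4,  x(2) = 14,  x(3) = 20,  x(4) = 19,  x(5) = 0,  x(6) = 7,  x(7) = 2,  x(8) = 22,  x(9) = 11,  x(10) = 9,  x(11) = 17,  x(12) = 8,  x(13) = 21,  x(14) = 15,  x(15) = 16,  x(16) = 12,  x(17) = 5,  x(18) = 10,  x(19) = 13,  x(20) = 1,  x(21) = 3,  x(22) = 18.
Since x(22) = x(0) = 18, the sequence is periodic with period 22.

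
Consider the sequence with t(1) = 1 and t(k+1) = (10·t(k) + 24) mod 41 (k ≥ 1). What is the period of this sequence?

5

t(1) = 1; t(2) = 34; t(3) = 36; t(4) = 15; t(5) = 10; t(6) = 1.
The sequence repeats with period 5.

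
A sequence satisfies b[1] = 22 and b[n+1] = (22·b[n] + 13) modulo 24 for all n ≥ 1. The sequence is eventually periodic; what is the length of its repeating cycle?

b[1] = 22, b[2] = 17, b[3] = 3, b[4] = 7, b[5] = 23, b[6] = 15, b[7] = 7.
Since b[7] = b[4] = 7, the sequence is eventually periodic: after a pre-period of length 3 it cycles with period 3.

3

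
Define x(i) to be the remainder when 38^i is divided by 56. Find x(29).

We have x(0) = 1; x(1) = 38; x(2) = 44; x(3) = 48; x(4) = 32; x(5) = 40; x(6) = 8; x(7) = 24; x(8) = 16; x(9) = 48.
Since x(9) = x(3) = 48, the sequence is eventually periodic: after a pre-period of length 3 it cycles with period 6.
For i ≥ 3, x(i) depends only on (i - 3) mod 6. (29 - 3) mod 6 = 2, so x(29) = x(5) = 40.

40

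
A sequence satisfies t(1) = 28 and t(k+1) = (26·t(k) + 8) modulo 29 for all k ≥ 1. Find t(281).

28

Computing terms: t(1) = 28,  t(2) = 11,  t(3) = 4,  t(4) = 25,  t(5) = 20,  t(6) = 6,  t(7) = 19,  t(8) = 9,  t(9) = 10,  t(10) = 7,  t(11) = 16,  t(12) = 18,  t(13) = 12,  t(14) = 1,  t(15) = 5,  t(16) = 22,  t(17) = 0,  t(18) = 8,  t(19) = 13,  t(20) = 27,  t(21) = 14,  t(22) = 24,  t(23) = 23,  t(24) = 26,  t(25) = 17,  t(26) = 15,  t(27) = 21,  t(28) = 3,  t(29) = 28.
The sequence repeats with period 28.
So t(281) = t(1 + ((281-1) mod 28)) = t(1) = 28.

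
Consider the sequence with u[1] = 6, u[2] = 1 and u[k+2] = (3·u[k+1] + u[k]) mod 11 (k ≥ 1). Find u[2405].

Computing terms: u[1] = 6; u[2] = 1; u[3] = 9; u[4] = 6; u[5] = 5; u[6] = 10; u[7] = 2; u[8] = 5; u[9] = 6; u[10] = 1.
The sequence repeats with period 8.
So u[2405] = u[1 + ((2405-1) mod 8)] = u[5] = 5.

5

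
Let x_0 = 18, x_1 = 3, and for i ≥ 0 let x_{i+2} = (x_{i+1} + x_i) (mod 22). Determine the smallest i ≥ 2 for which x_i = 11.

x_0 = 18,  x_1 = 3,  x_2 = 21,  x_3 = 2,  x_4 = 1,  x_5 = 3,  x_6 = 4,  x_7 = 7,  x_8 = 11,  x_9 = 18,  x_{10} = 7,  x_{11} = 3,  x_{12} = 10,  x_{13} = 13,  x_{14} = 1,  x_{15} = 14,  x_{16} = 15,  x_{17} = 7,  x_{18} = 0,  x_{19} = 7,  x_{20} = 7,  x_{21} = 14,  x_{22} = 21,  x_{23} = 13,  x_{24} = 12,  x_{25} = 3,  x_{26} = 15,  x_{27} = 18,  x_{28} = 11,  x_{29} = 7,  x_{30} = 18,  x_{31} = 3.
Since (x_{30}, x_{31}) = (x_0, x_1) = (18, 3) (two consecutive terms determine the rest), the sequence is periodic with period 30.
The value 11 first appears (with i ≥ 2) at x_8.

8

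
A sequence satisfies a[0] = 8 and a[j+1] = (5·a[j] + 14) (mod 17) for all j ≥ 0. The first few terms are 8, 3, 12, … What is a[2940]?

0

a[0] = 8; a[1] = 3; a[2] = 12; a[3] = 6; a[4] = 10; a[5] = 13; a[6] = 11; a[7] = 1; a[8] = 2; a[9] = 7; a[10] = 15; a[11] = 4; a[12] = 0; a[13] = 14; a[14] = 16; a[15] = 9; a[16] = 8.
The sequence repeats with period 16.
(2940 - 0) mod 16 = 12, so a[2940] = a[12] = 0.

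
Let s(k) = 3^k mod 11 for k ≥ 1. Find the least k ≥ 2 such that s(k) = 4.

4

s(1) = 3,  s(2) = 9,  s(3) = 5,  s(4) = 4,  s(5) = 1,  s(6) = 3.
Since s(6) = s(1) = 3, the sequence is periodic with period 5.
The value 4 first appears (with k ≥ 2) at s(4).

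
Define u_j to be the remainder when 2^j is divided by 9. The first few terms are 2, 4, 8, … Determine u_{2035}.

Listing terms: u_1 = 2,  u_2 = 4,  u_3 = 8,  u_4 = 7,  u_5 = 5,  u_6 = 1,  u_7 = 2.
Since u_7 = u_1 = 2, the sequence is periodic with period 6.
So u_{2035} = u_{1 + ((2035-1) mod 6)} = u_1 = 2.

2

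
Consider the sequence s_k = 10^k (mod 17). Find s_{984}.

16

We have s_1 = 10,  s_2 = 15,  s_3 = 14,  s_4 = 4,  s_5 = 6,  s_6 = 9,  s_7 = 5,  s_8 = 16,  s_9 = 7,  s_{10} = 2,  s_{11} = 3,  s_{12} = 13,  s_{13} = 11,  s_{14} = 8,  s_{15} = 12,  s_{16} = 1,  s_{17} = 10.
Since s_{17} = s_1 = 10, the sequence is periodic with period 16.
So s_{984} = s_{1 + ((984-1) mod 16)} = s_8 = 16.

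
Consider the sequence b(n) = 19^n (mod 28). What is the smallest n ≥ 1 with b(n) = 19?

1

We have b(0) = 1,  b(1) = 19,  b(2) = 25,  b(3) = 27,  b(4) = 9,  b(5) = 3,  b(6) = 1.
Since b(6) = b(0) = 1, the sequence is periodic with period 6.
The value 19 first appears (with n ≥ 1) at b(1).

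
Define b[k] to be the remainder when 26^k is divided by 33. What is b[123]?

20

b[1] = 26; b[2] = 16; b[3] = 20; b[4] = 25; b[5] = 23; b[6] = 4; b[7] = 5; b[8] = 31; b[9] = 14; b[10] = 1; b[11] = 26.
The sequence repeats with period 10.
(123 - 1) mod 10 = 2, so b[123] = b[3] = 20.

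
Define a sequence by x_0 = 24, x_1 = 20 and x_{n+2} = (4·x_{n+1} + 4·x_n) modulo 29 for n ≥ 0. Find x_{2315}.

23

Computing terms: x_0 = 24, x_1 = 20, x_2 = 2, x_3 = 1, x_4 = 12, x_5 = 23, x_6 = 24, x_7 = 14, x_8 = 7, x_9 = 26, x_{10} = 16, x_{11} = 23, x_{12} = 11, x_{13} = 20, x_{14} = 8, x_{15} = 25, x_{16} = 16, x_{17} = 19, x_{18} = 24, x_{19} = 27, x_{20} = 1, x_{21} = 25, x_{22} = 17, x_{23} = 23, x_{24} = 15, x_{25} = 7, x_{26} = 1, x_{27} = 3, x_{28} = 16, x_{29} = 18, x_{30} = 20, x_{31} = 7, x_{32} = 21, x_{33} = 25, x_{34} = 10, x_{35} = 24, x_{36} = 20.
Since (x_{35}, x_{36}) = (x_0, x_1) = (24, 20) (two consecutive terms determine the rest), the sequence is periodic with period 35.
(2315 - 0) mod 35 = 5, so x_{2315} = x_5 = 23.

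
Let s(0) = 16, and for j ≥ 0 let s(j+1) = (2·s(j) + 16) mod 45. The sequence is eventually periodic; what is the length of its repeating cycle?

12

We have s(0) = 16, s(1) = 3, s(2) = 22, s(3) = 15, s(4) = 1, s(5) = 18, s(6) = 7, s(7) = 30, s(8) = 31, s(9) = 33, s(10) = 37, s(11) = 0, s(12) = 16.
Since s(12) = s(0) = 16, the sequence is periodic with period 12.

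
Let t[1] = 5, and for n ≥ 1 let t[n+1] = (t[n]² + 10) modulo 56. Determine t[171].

3

We have t[1] = 5; t[2] = 35; t[3] = 3; t[4] = 19; t[5] = 35.
Since t[5] = t[2] = 35, the sequence is eventually periodic: after a pre-period of length 1 it cycles with period 3.
For n ≥ 2, t[n] depends only on (n - 2) mod 3. (171 - 2) mod 3 = 1, so t[171] = t[3] = 3.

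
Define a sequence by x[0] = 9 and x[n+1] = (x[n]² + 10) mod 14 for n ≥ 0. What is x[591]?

Listing terms: x[0] = 9; x[1] = 7; x[2] = 3; x[3] = 5; x[4] = 7.
Since x[4] = x[1] = 7, the sequence is eventually periodic: after a pre-period of length 1 it cycles with period 3.
For n ≥ 1, x[n] depends only on (n - 1) mod 3. (591 - 1) mod 3 = 2, so x[591] = x[3] = 5.

5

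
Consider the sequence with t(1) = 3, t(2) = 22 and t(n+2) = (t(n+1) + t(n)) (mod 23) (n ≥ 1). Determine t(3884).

17

t(1) = 3; t(2) = 22; t(3) = 2; t(4) = 1; t(5) = 3; t(6) = 4; t(7) = 7; t(8) = 11; t(9) = 18; t(10) = 6; t(11) = 1; t(12) = 7; t(13) = 8; t(14) = 15; t(15) = 0; t(16) = 15; t(17) = 15; t(18) = 7; t(19) = 22; t(20) = 6; t(21) = 5; t(22) = 11; t(23) = 16; t(24) = 4; t(25) = 20; t(26) = 1; t(27) = 21; t(28) = 22; t(29) = 20; t(30) = 19; t(31) = 16; t(32) = 12; t(33) = 5; t(34) = 17; t(35) = 22; t(36) = 16; t(37) = 15; t(38) = 8; t(39) = 0; t(40) = 8; t(41) = 8; t(42) = 16; t(43) = 1; t(44) = 17; t(45) = 18; t(46) = 12; t(47) = 7; t(48) = 19; t(49) = 3; t(50) = 22.
Since (t(49), t(50)) = (t(1), t(2)) = (3, 22) (two consecutive terms determine the rest), the sequence is periodic with period 48.
So t(3884) = t(1 + ((3884-1) mod 48)) = t(44) = 17.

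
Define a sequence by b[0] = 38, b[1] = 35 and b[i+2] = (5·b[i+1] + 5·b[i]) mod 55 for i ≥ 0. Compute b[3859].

We have b[0] = 38, b[1] = 35, b[2] = 35, b[3] = 20, b[4] = 0, b[5] = 45, b[6] = 5, b[7] = 30, b[8] = 10, b[9] = 35, b[10] = 5, b[11] = 35, b[12] = 35.
Since (b[11], b[12]) = (b[1], b[2]) = (35, 35) (two consecutive terms determine the rest), the sequence is eventually periodic: after a pre-period of length 1 it cycles with period 10.
For i ≥ 1, b[i] depends only on (i - 1) mod 10. (3859 - 1) mod 10 = 8, so b[3859] = b[9] = 35.

35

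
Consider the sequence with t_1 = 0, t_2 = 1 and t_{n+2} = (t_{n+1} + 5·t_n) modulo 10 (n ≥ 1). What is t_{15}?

1

We have t_1 = 0,  t_2 = 1,  t_3 = 1,  t_4 = 6,  t_5 = 1,  t_6 = 1.
Since (t_5, t_6) = (t_2, t_3) = (1, 1) (two consecutive terms determine the rest), the sequence is eventually periodic: after a pre-period of length 1 it cycles with period 3.
For n ≥ 2, t_n depends only on (n - 2) mod 3. (15 - 2) mod 3 = 1, so t_{15} = t_3 = 1.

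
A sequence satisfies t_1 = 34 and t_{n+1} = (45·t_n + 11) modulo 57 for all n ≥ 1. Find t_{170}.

2

t_1 = 34; t_2 = 2; t_3 = 44; t_4 = 53; t_5 = 2.
Since t_5 = t_2 = 2, the sequence is eventually periodic: after a pre-period of length 1 it cycles with period 3.
For n ≥ 2, t_n depends only on (n - 2) mod 3. (170 - 2) mod 3 = 0, so t_{170} = t_2 = 2.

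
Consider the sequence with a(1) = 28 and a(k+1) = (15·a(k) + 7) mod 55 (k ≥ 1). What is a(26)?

17

Computing terms: a(1) = 28,  a(2) = 42,  a(3) = 32,  a(4) = 47,  a(5) = 52,  a(6) = 17,  a(7) = 42.
Since a(7) = a(2) = 42, the sequence is eventually periodic: after a pre-period of length 1 it cycles with period 5.
For k ≥ 2, a(k) depends only on (k - 2) mod 5. (26 - 2) mod 5 = 4, so a(26) = a(6) = 17.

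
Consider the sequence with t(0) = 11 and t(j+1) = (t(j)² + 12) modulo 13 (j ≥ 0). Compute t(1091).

Listing terms: t(0) = 11, t(1) = 3, t(2) = 8, t(3) = 11.
Since t(3) = t(0) = 11, the sequence is periodic with period 3.
(1091 - 0) mod 3 = 2, so t(1091) = t(2) = 8.

8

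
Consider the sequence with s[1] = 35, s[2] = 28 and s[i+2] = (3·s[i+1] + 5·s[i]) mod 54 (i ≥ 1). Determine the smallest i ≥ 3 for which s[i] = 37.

6

We have s[1] = 35,  s[2] = 28,  s[3] = 43,  s[4] = 53,  s[5] = 50,  s[6] = 37,  s[7] = 37,  s[8] = 26,  s[9] = 47,  s[10] = 1,  s[11] = 22,  s[12] = 17,  s[13] = 53,  s[14] = 28,  s[15] = 25,  s[16] = 53,  s[17] = 14,  s[18] = 37,  s[19] = 19,  s[20] = 26,  s[21] = 11,  s[22] = 1,  s[23] = 4,  s[24] = 17,  s[25] = 17,  s[26] = 28,  s[27] = 7,  s[28] = 53,  s[29] = 32,  s[30] = 37,  s[31] = 1,  s[32] = 26,  s[33] = 29,  s[34] = 1,  s[35] = 40,  s[36] = 17,  s[37] = 35,  s[38] = 28.
The sequence repeats with period 36.
The value 37 first appears (with i ≥ 3) at s[6].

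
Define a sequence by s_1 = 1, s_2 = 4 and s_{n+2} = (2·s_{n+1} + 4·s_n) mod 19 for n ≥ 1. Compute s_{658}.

s_1 = 1, s_2 = 4, s_3 = 12, s_4 = 2, s_5 = 14, s_6 = 17, s_7 = 14, s_8 = 1, s_9 = 1, s_{10} = 6, s_{11} = 16, s_{12} = 18, s_{13} = 5, s_{14} = 6, s_{15} = 13, s_{16} = 12, s_{17} = 0, s_{18} = 10, s_{19} = 1, s_{20} = 4.
Since (s_{19}, s_{20}) = (s_1, s_2) = (1, 4) (two consecutive terms determine the rest), the sequence is periodic with period 18.
(658 - 1) mod 18 = 9, so s_{658} = s_{10} = 6.

6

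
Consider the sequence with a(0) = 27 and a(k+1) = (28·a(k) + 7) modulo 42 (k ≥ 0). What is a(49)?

7

Listing terms: a(0) = 27, a(1) = 7, a(2) = 35, a(3) = 21, a(4) = 7.
Since a(4) = a(1) = 7, the sequence is eventually periodic: after a pre-period of length 1 it cycles with period 3.
For k ≥ 1, a(k) depends only on (k - 1) mod 3. (49 - 1) mod 3 = 0, so a(49) = a(1) = 7.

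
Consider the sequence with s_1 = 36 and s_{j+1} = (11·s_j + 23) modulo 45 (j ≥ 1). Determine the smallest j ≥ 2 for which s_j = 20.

s_1 = 36, s_2 = 14, s_3 = 42, s_4 = 35, s_5 = 3, s_6 = 11, s_7 = 9, s_8 = 32, s_9 = 15, s_{10} = 8, s_{11} = 21, s_{12} = 29, s_{13} = 27, s_{14} = 5, s_{15} = 33, s_{16} = 26, s_{17} = 39, s_{18} = 2, s_{19} = 0, s_{20} = 23, s_{21} = 6, s_{22} = 44, s_{23} = 12, s_{24} = 20, s_{25} = 18, s_{26} = 41, s_{27} = 24, s_{28} = 17, s_{29} = 30, s_{30} = 38, s_{31} = 36.
Since s_{31} = s_1 = 36, the sequence is periodic with period 30.
The value 20 first appears (with j ≥ 2) at s_{24}.

24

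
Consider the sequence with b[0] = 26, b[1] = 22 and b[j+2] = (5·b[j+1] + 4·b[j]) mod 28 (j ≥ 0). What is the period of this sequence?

48

b[0] = 26; b[1] = 22; b[2] = 18; b[3] = 10; b[4] = 10; b[5] = 6; b[6] = 14; b[7] = 10; b[8] = 22; b[9] = 10; b[10] = 26; b[11] = 2; b[12] = 2; b[13] = 18; b[14] = 14; b[15] = 2; b[16] = 10; b[17] = 2; b[18] = 22; b[19] = 6; b[20] = 6; b[21] = 26; b[22] = 14; b[23] = 6; b[24] = 2; b[25] = 6; b[26] = 10; b[27] = 18; b[28] = 18; b[29] = 22; b[30] = 14; b[31] = 18; b[32] = 6; b[33] = 18; b[34] = 2; b[35] = 26; b[36] = 26; b[37] = 10; b[38] = 14; b[39] = 26; b[40] = 18; b[41] = 26; b[42] = 6; b[43] = 22; b[44] = 22; b[45] = 2; b[46] = 14; b[47] = 22; b[48] = 26; b[49] = 22.
Since (b[48], b[49]) = (b[0], b[1]) = (26, 22) (two consecutive terms determine the rest), the sequence is periodic with period 48.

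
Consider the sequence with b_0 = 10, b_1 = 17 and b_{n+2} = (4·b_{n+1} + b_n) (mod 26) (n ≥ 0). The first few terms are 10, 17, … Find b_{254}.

Listing terms: b_0 = 10,  b_1 = 17,  b_2 = 0,  b_3 = 17,  b_4 = 16,  b_5 = 3,  b_6 = 2,  b_7 = 11,  b_8 = 20,  b_9 = 13,  b_{10} = 20,  b_{11} = 15,  b_{12} = 2,  b_{13} = 23,  b_{14} = 16,  b_{15} = 9,  b_{16} = 0,  b_{17} = 9,  b_{18} = 10,  b_{19} = 23,  b_{20} = 24,  b_{21} = 15,  b_{22} = 6,  b_{23} = 13,  b_{24} = 6,  b_{25} = 11,  b_{26} = 24,  b_{27} = 3,  b_{28} = 10,  b_{29} = 17.
Since (b_{28}, b_{29}) = (b_0, b_1) = (10, 17) (two consecutive terms determine the rest), the sequence is periodic with period 28.
(254 - 0) mod 28 = 2, so b_{254} = b_2 = 0.

0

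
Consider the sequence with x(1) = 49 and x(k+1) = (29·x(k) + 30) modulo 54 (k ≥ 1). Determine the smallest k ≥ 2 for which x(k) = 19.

x(1) = 49,  x(2) = 47,  x(3) = 43,  x(4) = 35,  x(5) = 19,  x(6) = 41,  x(7) = 31,  x(8) = 11,  x(9) = 25,  x(10) = 53,  x(11) = 1,  x(12) = 5,  x(13) = 13,  x(14) = 29,  x(15) = 7,  x(16) = 17,  x(17) = 37,  x(18) = 23,  x(19) = 49.
The sequence repeats with period 18.
The value 19 first appears (with k ≥ 2) at x(5).

5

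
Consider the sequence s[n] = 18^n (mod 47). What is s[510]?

s[1] = 18, s[2] = 42, s[3] = 4, s[4] = 25, s[5] = 27, s[6] = 16, s[7] = 6, s[8] = 14, s[9] = 17, s[10] = 24, s[11] = 9, s[12] = 21, s[13] = 2, s[14] = 36, s[15] = 37, s[16] = 8, s[17] = 3, s[18] = 7, s[19] = 32, s[20] = 12, s[21] = 28, s[22] = 34, s[23] = 1, s[24] = 18.
Since s[24] = s[1] = 18, the sequence is periodic with period 23.
So s[510] = s[1 + ((510-1) mod 23)] = s[4] = 25.

25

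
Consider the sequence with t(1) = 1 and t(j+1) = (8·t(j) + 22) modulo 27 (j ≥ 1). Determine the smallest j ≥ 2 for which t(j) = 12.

t(1) = 1,  t(2) = 3,  t(3) = 19,  t(4) = 12,  t(5) = 10,  t(6) = 21,  t(7) = 1.
Since t(7) = t(1) = 1, the sequence is periodic with period 6.
The value 12 first appears (with j ≥ 2) at t(4).

4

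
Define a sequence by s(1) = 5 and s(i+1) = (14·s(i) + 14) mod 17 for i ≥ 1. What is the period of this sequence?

s(1) = 5, s(2) = 16, s(3) = 0, s(4) = 14, s(5) = 6, s(6) = 13, s(7) = 9, s(8) = 4, s(9) = 2, s(10) = 8, s(11) = 7, s(12) = 10, s(13) = 1, s(14) = 11, s(15) = 15, s(16) = 3, s(17) = 5.
Since s(17) = s(1) = 5, the sequence is periodic with period 16.

16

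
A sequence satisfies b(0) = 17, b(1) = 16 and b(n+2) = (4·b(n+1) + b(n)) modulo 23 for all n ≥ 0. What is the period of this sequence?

Listing terms: b(0) = 17, b(1) = 16, b(2) = 12, b(3) = 18, b(4) = 15, b(5) = 9, b(6) = 5, b(7) = 6, b(8) = 6, b(9) = 7, b(10) = 11, b(11) = 5, b(12) = 8, b(13) = 14, b(14) = 18, b(15) = 17, b(16) = 17, b(17) = 16.
The sequence repeats with period 16.

16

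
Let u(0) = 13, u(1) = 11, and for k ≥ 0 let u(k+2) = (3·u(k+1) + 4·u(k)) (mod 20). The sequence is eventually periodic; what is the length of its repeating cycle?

Computing terms: u(0) = 13, u(1) = 11, u(2) = 5, u(3) = 19, u(4) = 17, u(5) = 7, u(6) = 9, u(7) = 15, u(8) = 1, u(9) = 3, u(10) = 13, u(11) = 11.
Since (u(10), u(11)) = (u(0), u(1)) = (13, 11) (two consecutive terms determine the rest), the sequence is periodic with period 10.

10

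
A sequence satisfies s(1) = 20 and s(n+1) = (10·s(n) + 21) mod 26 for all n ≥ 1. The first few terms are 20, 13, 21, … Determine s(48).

9

We have s(1) = 20; s(2) = 13; s(3) = 21; s(4) = 23; s(5) = 17; s(6) = 9; s(7) = 7; s(8) = 13.
Since s(8) = s(2) = 13, the sequence is eventually periodic: after a pre-period of length 1 it cycles with period 6.
For n ≥ 2, s(n) depends only on (n - 2) mod 6. (48 - 2) mod 6 = 4, so s(48) = s(6) = 9.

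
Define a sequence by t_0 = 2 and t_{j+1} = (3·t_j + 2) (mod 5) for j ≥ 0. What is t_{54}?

1

Computing terms: t_0 = 2; t_1 = 3; t_2 = 1; t_3 = 0; t_4 = 2.
Since t_4 = t_0 = 2, the sequence is periodic with period 4.
So t_{54} = t_{0 + ((54-0) mod 4)} = t_2 = 1.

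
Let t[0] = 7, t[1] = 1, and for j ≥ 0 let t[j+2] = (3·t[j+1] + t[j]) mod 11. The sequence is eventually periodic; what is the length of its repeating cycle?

8

Computing terms: t[0] = 7; t[1] = 1; t[2] = 10; t[3] = 9; t[4] = 4; t[5] = 10; t[6] = 1; t[7] = 2; t[8] = 7; t[9] = 1.
Since (t[8], t[9]) = (t[0], t[1]) = (7, 1) (two consecutive terms determine the rest), the sequence is periodic with period 8.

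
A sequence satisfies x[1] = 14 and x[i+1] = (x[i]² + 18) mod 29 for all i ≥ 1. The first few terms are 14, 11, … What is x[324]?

We have x[1] = 14; x[2] = 11; x[3] = 23; x[4] = 25; x[5] = 5; x[6] = 14.
Since x[6] = x[1] = 14, the sequence is periodic with period 5.
So x[324] = x[1 + ((324-1) mod 5)] = x[4] = 25.

25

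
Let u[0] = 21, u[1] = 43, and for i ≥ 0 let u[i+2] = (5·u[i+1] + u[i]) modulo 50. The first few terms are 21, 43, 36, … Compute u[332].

36

We have u[0] = 21, u[1] = 43, u[2] = 36, u[3] = 23, u[4] = 1, u[5] = 28, u[6] = 41, u[7] = 33, u[8] = 6, u[9] = 13, u[10] = 21, u[11] = 18, u[12] = 11, u[13] = 23, u[14] = 26, u[15] = 3, u[16] = 41, u[17] = 8, u[18] = 31, u[19] = 13, u[20] = 46, u[21] = 43, u[22] = 11, u[23] = 48, u[24] = 1, u[25] = 3, u[26] = 16, u[27] = 33, u[28] = 31, u[29] = 38, u[30] = 21, u[31] = 43.
The sequence repeats with period 30.
So u[332] = u[0 + ((332-0) mod 30)] = u[2] = 36.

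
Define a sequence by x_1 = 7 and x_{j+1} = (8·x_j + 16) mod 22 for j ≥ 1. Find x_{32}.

Listing terms: x_1 = 7,  x_2 = 6,  x_3 = 20,  x_4 = 0,  x_5 = 16,  x_6 = 12,  x_7 = 2,  x_8 = 10,  x_9 = 8,  x_{10} = 14,  x_{11} = 18,  x_{12} = 6.
Since x_{12} = x_2 = 6, the sequence is eventually periodic: after a pre-period of length 1 it cycles with period 10.
For j ≥ 2, x_j depends only on (j - 2) mod 10. (32 - 2) mod 10 = 0, so x_{32} = x_2 = 6.

6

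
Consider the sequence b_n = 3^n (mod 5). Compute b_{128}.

1

We have b_0 = 1, b_1 = 3, b_2 = 4, b_3 = 2, b_4 = 1.
The sequence repeats with period 4.
(128 - 0) mod 4 = 0, so b_{128} = b_0 = 1.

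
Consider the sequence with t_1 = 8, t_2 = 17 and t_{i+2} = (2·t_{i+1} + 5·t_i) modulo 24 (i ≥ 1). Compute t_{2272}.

Listing terms: t_1 = 8; t_2 = 17; t_3 = 2; t_4 = 17; t_5 = 20; t_6 = 5; t_7 = 14; t_8 = 5; t_9 = 8; t_{10} = 17.
The sequence repeats with period 8.
So t_{2272} = t_{1 + ((2272-1) mod 8)} = t_8 = 5.

5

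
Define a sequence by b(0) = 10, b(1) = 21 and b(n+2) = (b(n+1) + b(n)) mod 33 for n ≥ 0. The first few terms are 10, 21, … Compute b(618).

10

b(0) = 10, b(1) = 21, b(2) = 31, b(3) = 19, b(4) = 17, b(5) = 3, b(6) = 20, b(7) = 23, b(8) = 10, b(9) = 0, b(10) = 10, b(11) = 10, b(12) = 20, b(13) = 30, b(14) = 17, b(15) = 14, b(16) = 31, b(17) = 12, b(18) = 10, b(19) = 22, b(20) = 32, b(21) = 21, b(22) = 20, b(23) = 8, b(24) = 28, b(25) = 3, b(26) = 31, b(27) = 1, b(28) = 32, b(29) = 0, b(30) = 32, b(31) = 32, b(32) = 31, b(33) = 30, b(34) = 28, b(35) = 25, b(36) = 20, b(37) = 12, b(38) = 32, b(39) = 11, b(40) = 10, b(41) = 21.
Since (b(40), b(41)) = (b(0), b(1)) = (10, 21) (two consecutive terms determine the rest), the sequence is periodic with period 40.
(618 - 0) mod 40 = 18, so b(618) = b(18) = 10.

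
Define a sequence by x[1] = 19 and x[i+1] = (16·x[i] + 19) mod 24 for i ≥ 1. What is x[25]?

19

Listing terms: x[1] = 19; x[2] = 11; x[3] = 3; x[4] = 19.
Since x[4] = x[1] = 19, the sequence is periodic with period 3.
(25 - 1) mod 3 = 0, so x[25] = x[1] = 19.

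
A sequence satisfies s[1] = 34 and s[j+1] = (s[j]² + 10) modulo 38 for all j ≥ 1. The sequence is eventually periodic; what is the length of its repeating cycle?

7

Listing terms: s[1] = 34,  s[2] = 26,  s[3] = 2,  s[4] = 14,  s[5] = 16,  s[6] = 0,  s[7] = 10,  s[8] = 34.
The sequence repeats with period 7.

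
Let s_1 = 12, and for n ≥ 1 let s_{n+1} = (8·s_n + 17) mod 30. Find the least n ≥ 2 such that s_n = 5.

4

Listing terms: s_1 = 12; s_2 = 23; s_3 = 21; s_4 = 5; s_5 = 27; s_6 = 23.
Since s_6 = s_2 = 23, the sequence is eventually periodic: after a pre-period of length 1 it cycles with period 4.
The value 5 first appears (with n ≥ 2) at s_4.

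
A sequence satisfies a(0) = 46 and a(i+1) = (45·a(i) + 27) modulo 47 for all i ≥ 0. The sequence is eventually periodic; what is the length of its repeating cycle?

46

Computing terms: a(0) = 46, a(1) = 29, a(2) = 16, a(3) = 42, a(4) = 37, a(5) = 0, a(6) = 27, a(7) = 20, a(8) = 34, a(9) = 6, a(10) = 15, a(11) = 44, a(12) = 33, a(13) = 8, a(14) = 11, a(15) = 5, a(16) = 17, a(17) = 40, a(18) = 41, a(19) = 39, a(20) = 43, a(21) = 35, a(22) = 4, a(23) = 19, a(24) = 36, a(25) = 2, a(26) = 23, a(27) = 28, a(28) = 18, a(29) = 38, a(30) = 45, a(31) = 31, a(32) = 12, a(33) = 3, a(34) = 21, a(35) = 32, a(36) = 10, a(37) = 7, a(38) = 13, a(39) = 1, a(40) = 25, a(41) = 24, a(42) = 26, a(43) = 22, a(44) = 30, a(45) = 14, a(46) = 46.
Since a(46) = a(0) = 46, the sequence is periodic with period 46.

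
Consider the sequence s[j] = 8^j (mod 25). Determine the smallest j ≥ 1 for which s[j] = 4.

s[0] = 1, s[1] = 8, s[2] = 14, s[3] = 12, s[4] = 21, s[5] = 18, s[6] = 19, s[7] = 2, s[8] = 16, s[9] = 3, s[10] = 24, s[11] = 17, s[12] = 11, s[13] = 13, s[14] = 4, s[15] = 7, s[16] = 6, s[17] = 23, s[18] = 9, s[19] = 22, s[20] = 1.
The sequence repeats with period 20.
The value 4 first appears (with j ≥ 1) at s[14].

14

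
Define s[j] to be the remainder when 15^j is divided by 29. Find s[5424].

24

Listing terms: s[0] = 1; s[1] = 15; s[2] = 22; s[3] = 11; s[4] = 20; s[5] = 10; s[6] = 5; s[7] = 17; s[8] = 23; s[9] = 26; s[10] = 13; s[11] = 21; s[12] = 25; s[13] = 27; s[14] = 28; s[15] = 14; s[16] = 7; s[17] = 18; s[18] = 9; s[19] = 19; s[20] = 24; s[21] = 12; s[22] = 6; s[23] = 3; s[24] = 16; s[25] = 8; s[26] = 4; s[27] = 2; s[28] = 1.
The sequence repeats with period 28.
(5424 - 0) mod 28 = 20, so s[5424] = s[20] = 24.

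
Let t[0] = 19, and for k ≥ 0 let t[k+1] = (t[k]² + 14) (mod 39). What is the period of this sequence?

Computing terms: t[0] = 19, t[1] = 24, t[2] = 5, t[3] = 0, t[4] = 14, t[5] = 15, t[6] = 5.
Since t[6] = t[2] = 5, the sequence is eventually periodic: after a pre-period of length 2 it cycles with period 4.

4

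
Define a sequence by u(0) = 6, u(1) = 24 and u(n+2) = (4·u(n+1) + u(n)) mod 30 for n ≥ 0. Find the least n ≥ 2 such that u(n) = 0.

u(0) = 6; u(1) = 24; u(2) = 12; u(3) = 12; u(4) = 0; u(5) = 12; u(6) = 18; u(7) = 24; u(8) = 24; u(9) = 0; u(10) = 24; u(11) = 6; u(12) = 18; u(13) = 18; u(14) = 0; u(15) = 18; u(16) = 12; u(17) = 6; u(18) = 6; u(19) = 0; u(20) = 6; u(21) = 24.
Since (u(20), u(21)) = (u(0), u(1)) = (6, 24) (two consecutive terms determine the rest), the sequence is periodic with period 20.
The value 0 first appears (with n ≥ 2) at u(4).

4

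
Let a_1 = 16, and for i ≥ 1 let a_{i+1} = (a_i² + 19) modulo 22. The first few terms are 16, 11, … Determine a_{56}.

11

Computing terms: a_1 = 16; a_2 = 11; a_3 = 8; a_4 = 17; a_5 = 0; a_6 = 19; a_7 = 6; a_8 = 11.
Since a_8 = a_2 = 11, the sequence is eventually periodic: after a pre-period of length 1 it cycles with period 6.
For i ≥ 2, a_i depends only on (i - 2) mod 6. (56 - 2) mod 6 = 0, so a_{56} = a_2 = 11.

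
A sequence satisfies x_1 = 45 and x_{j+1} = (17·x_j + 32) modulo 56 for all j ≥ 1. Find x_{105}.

Listing terms: x_1 = 45; x_2 = 13; x_3 = 29; x_4 = 21; x_5 = 53; x_6 = 37; x_7 = 45.
The sequence repeats with period 6.
(105 - 1) mod 6 = 2, so x_{105} = x_3 = 29.

29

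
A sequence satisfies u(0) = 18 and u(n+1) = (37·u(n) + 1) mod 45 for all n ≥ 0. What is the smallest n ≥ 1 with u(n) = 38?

Computing terms: u(0) = 18; u(1) = 37; u(2) = 20; u(3) = 21; u(4) = 13; u(5) = 32; u(6) = 15; u(7) = 16; u(8) = 8; u(9) = 27; u(10) = 10; u(11) = 11; u(12) = 3; u(13) = 22; u(14) = 5; u(15) = 6; u(16) = 43; u(17) = 17; u(18) = 0; u(19) = 1; u(20) = 38; u(21) = 12; u(22) = 40; u(23) = 41; u(24) = 33; u(25) = 7; u(26) = 35; u(27) = 36; u(28) = 28; u(29) = 2; u(30) = 30; u(31) = 31; u(32) = 23; u(33) = 42; u(34) = 25; u(35) = 26; u(36) = 18.
The sequence repeats with period 36.
The value 38 first appears (with n ≥ 1) at u(20).

20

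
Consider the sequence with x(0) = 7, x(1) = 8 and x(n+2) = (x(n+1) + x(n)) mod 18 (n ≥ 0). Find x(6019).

We have x(0) = 7,  x(1) = 8,  x(2) = 15,  x(3) = 5,  x(4) = 2,  x(5) = 7,  x(6) = 9,  x(7) = 16,  x(8) = 7,  x(9) = 5,  x(10) = 12,  x(11) = 17,  x(12) = 11,  x(13) = 10,  x(14) = 3,  x(15) = 13,  x(16) = 16,  x(17) = 11,  x(18) = 9,  x(19) = 2,  x(20) = 11,  x(21) = 13,  x(22) = 6,  x(23) = 1,  x(24) = 7,  x(25) = 8.
The sequence repeats with period 24.
(6019 - 0) mod 24 = 19, so x(6019) = x(19) = 2.

2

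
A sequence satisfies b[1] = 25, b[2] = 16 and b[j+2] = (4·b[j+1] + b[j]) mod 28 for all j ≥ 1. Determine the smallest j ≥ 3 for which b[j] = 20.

Listing terms: b[1] = 25,  b[2] = 16,  b[3] = 5,  b[4] = 8,  b[5] = 9,  b[6] = 16,  b[7] = 17,  b[8] = 0,  b[9] = 17,  b[10] = 12,  b[11] = 9,  b[12] = 20,  b[13] = 5,  b[14] = 12,  b[15] = 25,  b[16] = 0,  b[17] = 25,  b[18] = 16.
The sequence repeats with period 16.
The value 20 first appears (with j ≥ 3) at b[12].

12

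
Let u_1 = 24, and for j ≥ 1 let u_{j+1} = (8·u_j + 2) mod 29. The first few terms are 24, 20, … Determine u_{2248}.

Computing terms: u_1 = 24; u_2 = 20; u_3 = 17; u_4 = 22; u_5 = 4; u_6 = 5; u_7 = 13; u_8 = 19; u_9 = 9; u_{10} = 16; u_{11} = 14; u_{12} = 27; u_{13} = 15; u_{14} = 6; u_{15} = 21; u_{16} = 25; u_{17} = 28; u_{18} = 23; u_{19} = 12; u_{20} = 11; u_{21} = 3; u_{22} = 26; u_{23} = 7; u_{24} = 0; u_{25} = 2; u_{26} = 18; u_{27} = 1; u_{28} = 10; u_{29} = 24.
The sequence repeats with period 28.
(2248 - 1) mod 28 = 7, so u_{2248} = u_8 = 19.

19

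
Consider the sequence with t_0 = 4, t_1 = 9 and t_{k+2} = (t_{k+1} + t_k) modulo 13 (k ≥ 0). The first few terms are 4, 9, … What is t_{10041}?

Listing terms: t_0 = 4,  t_1 = 9,  t_2 = 0,  t_3 = 9,  t_4 = 9,  t_5 = 5,  t_6 = 1,  t_7 = 6,  t_8 = 7,  t_9 = 0,  t_{10} = 7,  t_{11} = 7,  t_{12} = 1,  t_{13} = 8,  t_{14} = 9,  t_{15} = 4,  t_{16} = 0,  t_{17} = 4,  t_{18} = 4,  t_{19} = 8,  t_{20} = 12,  t_{21} = 7,  t_{22} = 6,  t_{23} = 0,  t_{24} = 6,  t_{25} = 6,  t_{26} = 12,  t_{27} = 5,  t_{28} = 4,  t_{29} = 9.
The sequence repeats with period 28.
(10041 - 0) mod 28 = 17, so t_{10041} = t_{17} = 4.

4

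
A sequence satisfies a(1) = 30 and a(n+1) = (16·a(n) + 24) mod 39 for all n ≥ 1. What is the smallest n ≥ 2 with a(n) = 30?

a(1) = 30, a(2) = 36, a(3) = 15, a(4) = 30.
Since a(4) = a(1) = 30, the sequence is periodic with period 3.
The value 30 next appears (with n ≥ 2) at a(4).

4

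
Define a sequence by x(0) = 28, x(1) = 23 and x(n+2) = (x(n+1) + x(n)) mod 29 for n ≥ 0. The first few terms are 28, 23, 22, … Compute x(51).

Computing terms: x(0) = 28, x(1) = 23, x(2) = 22, x(3) = 16, x(4) = 9, x(5) = 25, x(6) = 5, x(7) = 1, x(8) = 6, x(9) = 7, x(10) = 13, x(11) = 20, x(12) = 4, x(13) = 24, x(14) = 28, x(15) = 23.
The sequence repeats with period 14.
So x(51) = x(0 + ((51-0) mod 14)) = x(9) = 7.

7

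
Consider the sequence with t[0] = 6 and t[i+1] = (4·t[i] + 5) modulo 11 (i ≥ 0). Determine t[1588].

Listing terms: t[0] = 6, t[1] = 7, t[2] = 0, t[3] = 5, t[4] = 3, t[5] = 6.
The sequence repeats with period 5.
(1588 - 0) mod 5 = 3, so t[1588] = t[3] = 5.

5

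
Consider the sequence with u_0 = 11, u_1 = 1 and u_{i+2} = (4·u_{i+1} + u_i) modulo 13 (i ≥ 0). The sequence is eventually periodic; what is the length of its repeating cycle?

28

We have u_0 = 11; u_1 = 1; u_2 = 2; u_3 = 9; u_4 = 12; u_5 = 5; u_6 = 6; u_7 = 3; u_8 = 5; u_9 = 10; u_{10} = 6; u_{11} = 8; u_{12} = 12; u_{13} = 4; u_{14} = 2; u_{15} = 12; u_{16} = 11; u_{17} = 4; u_{18} = 1; u_{19} = 8; u_{20} = 7; u_{21} = 10; u_{22} = 8; u_{23} = 3; u_{24} = 7; u_{25} = 5; u_{26} = 1; u_{27} = 9; u_{28} = 11; u_{29} = 1.
The sequence repeats with period 28.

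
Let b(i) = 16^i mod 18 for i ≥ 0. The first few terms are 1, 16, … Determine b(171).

b(0) = 1,  b(1) = 16,  b(2) = 4,  b(3) = 10,  b(4) = 16.
Since b(4) = b(1) = 16, the sequence is eventually periodic: after a pre-period of length 1 it cycles with period 3.
For i ≥ 1, b(i) depends only on (i - 1) mod 3. (171 - 1) mod 3 = 2, so b(171) = b(3) = 10.

10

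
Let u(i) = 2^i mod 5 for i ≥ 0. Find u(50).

We have u(0) = 1, u(1) = 2, u(2) = 4, u(3) = 3, u(4) = 1.
Since u(4) = u(0) = 1, the sequence is periodic with period 4.
So u(50) = u(0 + ((50-0) mod 4)) = u(2) = 4.

4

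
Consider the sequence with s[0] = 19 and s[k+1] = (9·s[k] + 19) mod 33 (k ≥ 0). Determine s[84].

Computing terms: s[0] = 19,  s[1] = 25,  s[2] = 13,  s[3] = 4,  s[4] = 22,  s[5] = 19.
The sequence repeats with period 5.
(84 - 0) mod 5 = 4, so s[84] = s[4] = 22.

22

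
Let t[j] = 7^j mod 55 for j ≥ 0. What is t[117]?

17

t[0] = 1, t[1] = 7, t[2] = 49, t[3] = 13, t[4] = 36, t[5] = 32, t[6] = 4, t[7] = 28, t[8] = 31, t[9] = 52, t[10] = 34, t[11] = 18, t[12] = 16, t[13] = 2, t[14] = 14, t[15] = 43, t[16] = 26, t[17] = 17, t[18] = 9, t[19] = 8, t[20] = 1.
The sequence repeats with period 20.
(117 - 0) mod 20 = 17, so t[117] = t[17] = 17.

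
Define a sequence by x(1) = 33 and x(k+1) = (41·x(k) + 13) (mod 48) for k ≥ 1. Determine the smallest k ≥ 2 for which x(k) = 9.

Computing terms: x(1) = 33, x(2) = 22, x(3) = 3, x(4) = 40, x(5) = 21, x(6) = 10, x(7) = 39, x(8) = 28, x(9) = 9, x(10) = 46, x(11) = 27, x(12) = 16, x(13) = 45, x(14) = 34, x(15) = 15, x(16) = 4, x(17) = 33.
Since x(17) = x(1) = 33, the sequence is periodic with period 16.
The value 9 first appears (with k ≥ 2) at x(9).

9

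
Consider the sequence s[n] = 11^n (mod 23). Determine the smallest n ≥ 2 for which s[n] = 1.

Listing terms: s[1] = 11, s[2] = 6, s[3] = 20, s[4] = 13, s[5] = 5, s[6] = 9, s[7] = 7, s[8] = 8, s[9] = 19, s[10] = 2, s[11] = 22, s[12] = 12, s[13] = 17, s[14] = 3, s[15] = 10, s[16] = 18, s[17] = 14, s[18] = 16, s[19] = 15, s[20] = 4, s[21] = 21, s[22] = 1, s[23] = 11.
Since s[23] = s[1] = 11, the sequence is periodic with period 22.
The value 1 first appears (with n ≥ 2) at s[22].

22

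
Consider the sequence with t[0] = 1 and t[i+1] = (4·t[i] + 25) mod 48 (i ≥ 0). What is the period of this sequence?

3

t[0] = 1,  t[1] = 29,  t[2] = 45,  t[3] = 13,  t[4] = 29.
Since t[4] = t[1] = 29, the sequence is eventually periodic: after a pre-period of length 1 it cycles with period 3.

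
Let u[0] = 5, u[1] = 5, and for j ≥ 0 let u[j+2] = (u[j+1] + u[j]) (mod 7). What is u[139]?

6

Computing terms: u[0] = 5, u[1] = 5, u[2] = 3, u[3] = 1, u[4] = 4, u[5] = 5, u[6] = 2, u[7] = 0, u[8] = 2, u[9] = 2, u[10] = 4, u[11] = 6, u[12] = 3, u[13] = 2, u[14] = 5, u[15] = 0, u[16] = 5, u[17] = 5.
The sequence repeats with period 16.
So u[139] = u[0 + ((139-0) mod 16)] = u[11] = 6.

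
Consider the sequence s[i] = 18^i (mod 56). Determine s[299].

Listing terms: s[0] = 1,  s[1] = 18,  s[2] = 44,  s[3] = 8,  s[4] = 32,  s[5] = 16,  s[6] = 8.
Since s[6] = s[3] = 8, the sequence is eventually periodic: after a pre-period of length 3 it cycles with period 3.
For i ≥ 3, s[i] depends only on (i - 3) mod 3. (299 - 3) mod 3 = 2, so s[299] = s[5] = 16.

16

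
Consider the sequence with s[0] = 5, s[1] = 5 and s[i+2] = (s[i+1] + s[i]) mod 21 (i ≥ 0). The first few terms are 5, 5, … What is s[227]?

s[0] = 5; s[1] = 5; s[2] = 10; s[3] = 15; s[4] = 4; s[5] = 19; s[6] = 2; s[7] = 0; s[8] = 2; s[9] = 2; s[10] = 4; s[11] = 6; s[12] = 10; s[13] = 16; s[14] = 5; s[15] = 0; s[16] = 5; s[17] = 5.
The sequence repeats with period 16.
(227 - 0) mod 16 = 3, so s[227] = s[3] = 15.

15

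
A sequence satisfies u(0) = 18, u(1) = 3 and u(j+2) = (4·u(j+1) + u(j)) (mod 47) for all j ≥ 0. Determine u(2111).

25

Listing terms: u(0) = 18; u(1) = 3; u(2) = 30; u(3) = 29; u(4) = 5; u(5) = 2; u(6) = 13; u(7) = 7; u(8) = 41; u(9) = 30; u(10) = 20; u(11) = 16; u(12) = 37; u(13) = 23; u(14) = 35; u(15) = 22; u(16) = 29; u(17) = 44; u(18) = 17; u(19) = 18; u(20) = 42; u(21) = 45; u(22) = 34; u(23) = 40; u(24) = 6; u(25) = 17; u(26) = 27; u(27) = 31; u(28) = 10; u(29) = 24; u(30) = 12; u(31) = 25; u(32) = 18; u(33) = 3.
The sequence repeats with period 32.
So u(2111) = u(0 + ((2111-0) mod 32)) = u(31) = 25.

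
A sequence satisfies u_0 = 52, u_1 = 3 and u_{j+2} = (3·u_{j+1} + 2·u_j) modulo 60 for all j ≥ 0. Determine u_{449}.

57

u_0 = 52,  u_1 = 3,  u_2 = 53,  u_3 = 45,  u_4 = 1,  u_5 = 33,  u_6 = 41,  u_7 = 9,  u_8 = 49,  u_9 = 45,  u_{10} = 53,  u_{11} = 9,  u_{12} = 13,  u_{13} = 57,  u_{14} = 17,  u_{15} = 45,  u_{16} = 49,  u_{17} = 57,  u_{18} = 29,  u_{19} = 21,  u_{20} = 1,  u_{21} = 45,  u_{22} = 17,  u_{23} = 21,  u_{24} = 37,  u_{25} = 33,  u_{26} = 53,  u_{27} = 45.
Since (u_{26}, u_{27}) = (u_2, u_3) = (53, 45) (two consecutive terms determine the rest), the sequence is eventually periodic: after a pre-period of length 2 it cycles with period 24.
For j ≥ 2, u_j depends only on (j - 2) mod 24. (449 - 2) mod 24 = 15, so u_{449} = u_{17} = 57.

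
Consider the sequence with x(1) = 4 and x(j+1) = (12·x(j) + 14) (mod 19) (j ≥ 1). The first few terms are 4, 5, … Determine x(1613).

8

Computing terms: x(1) = 4,  x(2) = 5,  x(3) = 17,  x(4) = 9,  x(5) = 8,  x(6) = 15,  x(7) = 4.
The sequence repeats with period 6.
So x(1613) = x(1 + ((1613-1) mod 6)) = x(5) = 8.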